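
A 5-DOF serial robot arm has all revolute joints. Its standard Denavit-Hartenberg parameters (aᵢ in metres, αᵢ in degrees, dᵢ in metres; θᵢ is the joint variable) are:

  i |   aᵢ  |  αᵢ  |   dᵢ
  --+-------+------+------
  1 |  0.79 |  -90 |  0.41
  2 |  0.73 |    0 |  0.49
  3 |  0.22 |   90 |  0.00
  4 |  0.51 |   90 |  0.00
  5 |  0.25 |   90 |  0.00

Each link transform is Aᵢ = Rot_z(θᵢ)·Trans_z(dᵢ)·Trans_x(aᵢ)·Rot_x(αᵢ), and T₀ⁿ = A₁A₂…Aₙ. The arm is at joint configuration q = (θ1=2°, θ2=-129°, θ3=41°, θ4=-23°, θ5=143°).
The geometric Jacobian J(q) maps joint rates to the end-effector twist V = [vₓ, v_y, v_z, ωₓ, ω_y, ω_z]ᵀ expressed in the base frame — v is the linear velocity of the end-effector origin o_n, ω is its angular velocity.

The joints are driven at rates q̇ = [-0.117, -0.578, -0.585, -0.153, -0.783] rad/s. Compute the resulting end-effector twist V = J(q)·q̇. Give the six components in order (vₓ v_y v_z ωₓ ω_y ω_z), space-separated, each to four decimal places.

-1.0271 -0.1488 -0.3246 0.1789 -0.4363 0.1834

o_n = [0.1849, 0.3754, 1.4879]
J₁: ẑ×o_n = [-0.3754, 0.1849, 0.0000], ω = ẑ
J2: z=[-0.0349, 0.9994, 0.0000] o=[0.7895, 0.0276, 0.4100] → [1.0773, 0.0376, 0.5921, -0.0349, 0.9994, 0.0000]
J3: z=[-0.0349, 0.9994, 0.0000] o=[0.3133, 0.5012, 0.9773] → [0.5103, 0.0178, 0.1327, -0.0349, 0.9994, 0.0000]
J4: z=[-0.9988, -0.0349, 0.0349] o=[0.3210, 0.5015, 1.1972] → [-0.0057, 0.2856, 0.1212, -0.9988, -0.0349, 0.0349]
J5: z=[0.0185, -0.9204, -0.3905] o=[0.3443, 0.3029, 1.6664] → [0.1925, 0.0655, -0.1454, 0.0185, -0.9204, -0.3905]
V = J·q̇ = [-1.0271, -0.1488, -0.3246, 0.1789, -0.4363, 0.1834]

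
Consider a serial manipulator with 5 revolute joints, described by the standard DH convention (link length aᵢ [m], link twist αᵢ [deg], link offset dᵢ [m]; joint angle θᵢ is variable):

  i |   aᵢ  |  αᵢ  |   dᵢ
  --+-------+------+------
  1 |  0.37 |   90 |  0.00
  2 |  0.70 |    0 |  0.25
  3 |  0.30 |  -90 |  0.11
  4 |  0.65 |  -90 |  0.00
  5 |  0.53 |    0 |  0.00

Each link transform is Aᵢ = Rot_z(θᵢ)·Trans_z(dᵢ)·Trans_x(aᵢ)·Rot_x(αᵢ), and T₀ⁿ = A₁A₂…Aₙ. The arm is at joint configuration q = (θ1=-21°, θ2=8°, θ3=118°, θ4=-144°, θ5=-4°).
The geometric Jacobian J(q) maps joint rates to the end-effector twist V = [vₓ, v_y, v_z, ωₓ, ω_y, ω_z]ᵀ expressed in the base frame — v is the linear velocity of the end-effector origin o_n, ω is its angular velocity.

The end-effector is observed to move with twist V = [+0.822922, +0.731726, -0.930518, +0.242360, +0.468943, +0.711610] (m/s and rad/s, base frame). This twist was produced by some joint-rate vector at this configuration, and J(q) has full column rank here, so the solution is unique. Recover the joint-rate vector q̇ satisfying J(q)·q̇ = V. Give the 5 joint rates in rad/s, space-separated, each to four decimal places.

0.6250 -0.9950 0.4210 -0.0980 0.0610

o_n = [0.9460, -1.4909, -0.4531]
J₁: ẑ×o_n = [1.4909, 0.9460, -0.0000], ω = ẑ
J2: z=[-0.3584, -0.9336, 0.0000] o=[0.3454, -0.1326, 0.0000] → [0.4230, -0.1624, 1.0475, -0.3584, -0.9336, 0.0000]
J3: z=[-0.3584, -0.9336, 0.0000] o=[0.9030, -0.6144, 0.0974] → [0.5139, -0.1973, 0.3543, -0.3584, -0.9336, 0.0000]
J4: z=[-0.7553, 0.2899, -0.5878] o=[0.6989, -0.6539, 0.3401] → [-0.7219, -0.7443, 0.5605, -0.7553, 0.2899, -0.5878]
J5: z=[-0.6125, -0.6315, 0.4755] o=[0.8506, -1.1214, -0.0853] → [0.4079, -0.1799, 0.2866, -0.6125, -0.6315, 0.4755]
q̇ = J⁺·V = [0.6250, -0.9950, 0.4210, -0.0980, 0.0610]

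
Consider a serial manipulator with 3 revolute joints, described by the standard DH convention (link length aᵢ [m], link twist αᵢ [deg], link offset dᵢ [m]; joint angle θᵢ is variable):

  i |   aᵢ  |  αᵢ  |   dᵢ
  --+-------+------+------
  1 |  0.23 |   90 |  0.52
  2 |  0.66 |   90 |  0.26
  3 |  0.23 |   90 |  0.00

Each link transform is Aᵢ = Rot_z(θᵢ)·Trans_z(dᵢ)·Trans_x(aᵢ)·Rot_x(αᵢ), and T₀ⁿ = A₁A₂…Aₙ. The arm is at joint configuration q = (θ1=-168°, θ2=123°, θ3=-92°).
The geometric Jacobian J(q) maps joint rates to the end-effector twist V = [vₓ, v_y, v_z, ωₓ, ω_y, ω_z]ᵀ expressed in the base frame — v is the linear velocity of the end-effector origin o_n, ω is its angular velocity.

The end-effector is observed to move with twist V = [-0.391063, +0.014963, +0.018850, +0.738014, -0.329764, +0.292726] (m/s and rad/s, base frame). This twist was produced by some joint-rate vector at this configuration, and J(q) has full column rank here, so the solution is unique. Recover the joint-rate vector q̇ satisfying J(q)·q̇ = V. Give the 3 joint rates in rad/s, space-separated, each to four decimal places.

o_n = [0.1161, 0.0555, 1.0668]
J₁: ẑ×o_n = [-0.0555, 0.1161, 0.0000], ω = ẑ
J2: z=[-0.2079, 0.9781, 0.0000] o=[-0.2250, -0.0478, 0.5200] → [0.5348, 0.1137, -0.3551, -0.2079, 0.9781, 0.0000]
J3: z=[-0.8203, -0.1744, 0.5446] o=[0.0726, 0.2812, 1.0735] → [0.1241, 0.0182, 0.1928, -0.8203, -0.1744, 0.5446]
q̇ = J⁺·V = [0.7170, -0.4760, -0.7790]

0.7170 -0.4760 -0.7790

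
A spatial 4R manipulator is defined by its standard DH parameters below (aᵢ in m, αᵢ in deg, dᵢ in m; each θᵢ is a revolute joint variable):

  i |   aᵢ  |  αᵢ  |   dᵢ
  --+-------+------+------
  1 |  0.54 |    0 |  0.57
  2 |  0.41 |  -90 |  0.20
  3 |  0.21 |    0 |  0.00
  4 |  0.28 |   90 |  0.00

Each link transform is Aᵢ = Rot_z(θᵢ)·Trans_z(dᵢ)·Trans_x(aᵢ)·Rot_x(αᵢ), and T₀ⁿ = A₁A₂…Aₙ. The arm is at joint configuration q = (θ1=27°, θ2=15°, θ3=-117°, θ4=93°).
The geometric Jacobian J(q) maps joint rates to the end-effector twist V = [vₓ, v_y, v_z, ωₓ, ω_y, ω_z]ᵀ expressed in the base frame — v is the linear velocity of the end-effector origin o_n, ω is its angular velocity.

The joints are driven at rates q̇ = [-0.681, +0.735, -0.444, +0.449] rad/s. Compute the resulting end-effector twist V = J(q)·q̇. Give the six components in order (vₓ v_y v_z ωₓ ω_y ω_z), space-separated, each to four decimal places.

0.0850 -0.3600 -0.0436 -0.0033 0.0037 0.0540

o_n = [0.9051, 0.6269, 1.0710]
J₁: ẑ×o_n = [-0.6269, 0.9051, 0.0000], ω = ẑ
J2: z=[0.0000, 0.0000, 1.0000] o=[0.4811, 0.2452, 0.5700] → [-0.3817, 0.4239, 0.0000, 0.0000, 0.0000, 1.0000]
J3: z=[-0.6691, 0.7431, 0.0000] o=[0.7858, 0.5195, 0.7700] → [0.2237, 0.2014, -0.1605, -0.6691, 0.7431, 0.0000]
J4: z=[-0.6691, 0.7431, 0.0000] o=[0.7150, 0.4557, 0.9571] → [0.0846, 0.0762, -0.2558, -0.6691, 0.7431, 0.0000]
V = J·q̇ = [0.0850, -0.3600, -0.0436, -0.0033, 0.0037, 0.0540]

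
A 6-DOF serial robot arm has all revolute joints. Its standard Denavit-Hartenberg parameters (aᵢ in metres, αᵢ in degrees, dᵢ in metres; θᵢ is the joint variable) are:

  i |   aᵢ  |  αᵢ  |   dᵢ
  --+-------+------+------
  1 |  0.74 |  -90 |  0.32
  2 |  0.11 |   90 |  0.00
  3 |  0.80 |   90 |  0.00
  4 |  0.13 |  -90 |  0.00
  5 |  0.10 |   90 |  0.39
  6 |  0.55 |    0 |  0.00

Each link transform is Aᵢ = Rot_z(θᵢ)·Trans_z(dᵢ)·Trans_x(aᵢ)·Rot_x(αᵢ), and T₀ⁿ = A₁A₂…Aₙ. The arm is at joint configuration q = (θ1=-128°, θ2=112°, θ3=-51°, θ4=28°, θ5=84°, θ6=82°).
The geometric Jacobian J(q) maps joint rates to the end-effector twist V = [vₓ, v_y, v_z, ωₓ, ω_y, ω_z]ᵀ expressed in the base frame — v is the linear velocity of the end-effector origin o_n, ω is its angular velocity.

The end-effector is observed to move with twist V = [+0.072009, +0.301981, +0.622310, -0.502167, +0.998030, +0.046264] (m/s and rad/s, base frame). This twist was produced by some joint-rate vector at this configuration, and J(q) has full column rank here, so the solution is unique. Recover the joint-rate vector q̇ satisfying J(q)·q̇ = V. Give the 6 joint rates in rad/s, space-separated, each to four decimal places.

-0.2250 0.4670 -0.2570 0.8980 -0.7710 0.8430

o_n = [-1.0526, -0.9053, -0.5310]
J₁: ẑ×o_n = [0.9053, -1.0526, 0.0000], ω = ẑ
J2: z=[0.7880, -0.6157, 0.0000] o=[-0.4556, -0.5831, 0.3200] → [0.5239, 0.6706, -0.6214, 0.7880, -0.6157, 0.0000]
J3: z=[-0.5708, -0.7306, -0.3746] o=[-0.4302, -0.5507, 0.2180] → [0.4144, -0.1944, -0.2523, -0.5708, -0.7306, -0.3746]
J4: z=[-0.6751, 0.1580, 0.7206] o=[-0.8040, -0.0193, -0.2488] → [0.5938, -0.3696, 0.6375, -0.6751, 0.1580, 0.7206]
J5: z=[-0.2846, -0.9569, -0.0568] o=[-0.8925, 0.0124, -0.3386] → [0.1319, -0.0457, 0.1080, -0.2846, -0.9569, -0.0568]
J6: z=[-0.7474, 0.2587, -0.6120] o=[-0.9435, -0.3740, -0.4397] → [-0.3487, -0.0015, 0.4253, -0.7474, 0.2587, -0.6120]
q̇ = J⁺·V = [-0.2250, 0.4670, -0.2570, 0.8980, -0.7710, 0.8430]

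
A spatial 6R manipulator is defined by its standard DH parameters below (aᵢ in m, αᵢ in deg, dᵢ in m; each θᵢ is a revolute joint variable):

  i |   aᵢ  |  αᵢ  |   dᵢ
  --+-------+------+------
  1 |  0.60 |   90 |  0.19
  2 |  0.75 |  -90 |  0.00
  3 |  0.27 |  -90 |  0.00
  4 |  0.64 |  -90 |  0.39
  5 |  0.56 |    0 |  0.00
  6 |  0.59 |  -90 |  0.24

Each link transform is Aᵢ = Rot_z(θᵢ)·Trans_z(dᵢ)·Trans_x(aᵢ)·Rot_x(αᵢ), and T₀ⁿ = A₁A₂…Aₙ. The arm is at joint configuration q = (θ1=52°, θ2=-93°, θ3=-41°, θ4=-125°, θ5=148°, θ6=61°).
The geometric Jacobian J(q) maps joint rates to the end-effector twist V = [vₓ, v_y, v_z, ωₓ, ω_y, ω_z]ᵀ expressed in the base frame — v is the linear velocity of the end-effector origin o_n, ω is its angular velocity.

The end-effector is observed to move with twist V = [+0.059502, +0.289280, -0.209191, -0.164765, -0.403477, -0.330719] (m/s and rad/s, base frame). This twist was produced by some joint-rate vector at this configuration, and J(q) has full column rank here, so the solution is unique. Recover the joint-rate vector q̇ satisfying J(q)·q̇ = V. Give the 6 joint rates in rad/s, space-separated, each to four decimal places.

o_n = [0.3486, 0.1994, -1.3030]
J₁: ẑ×o_n = [-0.1994, 0.3486, 0.0000], ω = ẑ
J2: z=[0.7880, -0.6157, 0.0000] o=[0.3694, 0.4728, 0.1900] → [0.9192, 1.1765, -0.2283, 0.7880, -0.6157, 0.0000]
J3: z=[0.6148, 0.7869, -0.0523] o=[0.3452, 0.4419, -0.5590] → [-0.5982, 0.4573, -0.1517, 0.6148, 0.7869, -0.0523]
J4: z=[-0.6159, 0.4376, -0.6552] o=[0.4783, 0.3244, -0.7625] → [-0.3184, -0.2479, 0.1337, -0.6159, 0.4376, -0.6552]
J5: z=[0.7562, 0.0950, -0.6474] o=[0.3795, 1.0673, -0.7687] → [-0.6126, 0.4240, -0.6534, 0.7562, 0.0950, -0.6474]
J6: z=[0.7562, 0.0950, -0.6474] o=[0.4573, 0.5128, -0.7593] → [-0.2546, 0.4816, -0.2267, 0.7562, 0.0950, -0.6474]
q̇ = J⁺·V = [0.5030, 0.2900, -0.7480, 0.6900, 0.4720, 0.1780]

0.5030 0.2900 -0.7480 0.6900 0.4720 0.1780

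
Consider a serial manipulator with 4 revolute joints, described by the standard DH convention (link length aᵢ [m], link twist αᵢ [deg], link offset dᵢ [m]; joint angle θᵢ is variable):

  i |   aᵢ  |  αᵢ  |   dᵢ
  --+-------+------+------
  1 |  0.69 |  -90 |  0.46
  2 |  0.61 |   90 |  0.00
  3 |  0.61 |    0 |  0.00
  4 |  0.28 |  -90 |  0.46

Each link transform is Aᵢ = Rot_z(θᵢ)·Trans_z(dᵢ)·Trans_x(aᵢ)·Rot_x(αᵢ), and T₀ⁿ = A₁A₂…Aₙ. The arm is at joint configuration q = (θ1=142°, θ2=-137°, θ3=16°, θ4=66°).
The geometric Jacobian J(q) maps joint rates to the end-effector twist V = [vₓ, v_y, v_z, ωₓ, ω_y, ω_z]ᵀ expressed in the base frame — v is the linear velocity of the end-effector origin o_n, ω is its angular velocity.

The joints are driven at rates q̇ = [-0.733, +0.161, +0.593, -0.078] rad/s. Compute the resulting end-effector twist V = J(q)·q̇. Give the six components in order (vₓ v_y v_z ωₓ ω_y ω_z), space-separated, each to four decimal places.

o_n = [0.1412, -0.6756, 0.9661]
J₁: ẑ×o_n = [0.6756, 0.1412, -0.0000], ω = ẑ
J2: z=[-0.6157, -0.7880, 0.0000] o=[-0.5437, 0.4248, 0.4600] → [-0.3988, 0.3116, 1.2172, -0.6157, -0.7880, 0.0000]
J3: z=[0.5374, -0.4199, -0.7314] o=[-0.1922, 0.1501, 0.8760] → [-0.6417, -0.2922, -0.3038, 0.5374, -0.4199, -0.7314]
J4: z=[0.5374, -0.4199, -0.7314] o=[0.0422, -0.2464, 1.2759] → [-0.1838, 0.0941, -0.1891, 0.5374, -0.4199, -0.7314]
V = J·q̇ = [-0.9256, -0.2340, 0.0306, 0.1777, -0.3431, -1.1096]

-0.9256 -0.2340 0.0306 0.1777 -0.3431 -1.1096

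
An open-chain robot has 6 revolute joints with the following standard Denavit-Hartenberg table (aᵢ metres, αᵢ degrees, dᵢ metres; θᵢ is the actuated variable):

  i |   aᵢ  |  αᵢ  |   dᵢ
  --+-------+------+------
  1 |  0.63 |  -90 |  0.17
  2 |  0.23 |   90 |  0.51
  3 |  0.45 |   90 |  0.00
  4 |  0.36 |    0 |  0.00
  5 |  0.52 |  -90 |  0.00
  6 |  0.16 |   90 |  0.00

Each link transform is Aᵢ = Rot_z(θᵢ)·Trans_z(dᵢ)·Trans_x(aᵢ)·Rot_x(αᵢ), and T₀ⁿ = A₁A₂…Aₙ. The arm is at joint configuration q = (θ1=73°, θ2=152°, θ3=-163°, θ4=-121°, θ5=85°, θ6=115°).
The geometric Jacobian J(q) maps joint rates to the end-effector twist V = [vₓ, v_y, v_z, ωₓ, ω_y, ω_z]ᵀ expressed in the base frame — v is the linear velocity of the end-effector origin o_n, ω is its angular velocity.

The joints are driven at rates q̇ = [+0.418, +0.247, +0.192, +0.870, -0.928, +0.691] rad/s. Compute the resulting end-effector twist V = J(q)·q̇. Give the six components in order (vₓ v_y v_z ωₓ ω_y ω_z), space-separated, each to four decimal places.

o_n = [0.0119, 0.6784, 0.8325]
J₁: ẑ×o_n = [-0.6784, 0.0119, 0.0000], ω = ẑ
J2: z=[-0.9563, 0.2924, 0.0000] o=[0.1842, 0.6025, 0.1700] → [0.1937, 0.6335, -0.0222, -0.9563, 0.2924, 0.0000]
J3: z=[0.1373, 0.4490, -0.8829] o=[-0.3629, 0.5574, 0.0620] → [0.4527, -0.4367, -0.1517, 0.1373, 0.4490, -0.8829]
J4: z=[-0.8390, 0.5265, 0.1373] o=[-0.1260, 0.8823, 0.2641] → [0.3272, 0.4958, 0.0985, -0.8390, 0.5265, 0.1373]
J5: z=[-0.8390, 0.5265, 0.1373] o=[-0.2660, 0.6099, 0.4533] → [0.1902, 0.3563, -0.2038, -0.8390, 0.5265, 0.1373]
J6: z=[0.4205, 0.7876, -0.4504] o=[-0.0864, 0.7764, 0.9120] → [-0.1068, -0.0108, -0.1186, 0.4205, 0.7876, -0.4504]
V = J·q̇ = [-0.1144, 0.1709, 0.1582, 0.1294, 0.6721, -0.0707]

-0.1144 0.1709 0.1582 0.1294 0.6721 -0.0707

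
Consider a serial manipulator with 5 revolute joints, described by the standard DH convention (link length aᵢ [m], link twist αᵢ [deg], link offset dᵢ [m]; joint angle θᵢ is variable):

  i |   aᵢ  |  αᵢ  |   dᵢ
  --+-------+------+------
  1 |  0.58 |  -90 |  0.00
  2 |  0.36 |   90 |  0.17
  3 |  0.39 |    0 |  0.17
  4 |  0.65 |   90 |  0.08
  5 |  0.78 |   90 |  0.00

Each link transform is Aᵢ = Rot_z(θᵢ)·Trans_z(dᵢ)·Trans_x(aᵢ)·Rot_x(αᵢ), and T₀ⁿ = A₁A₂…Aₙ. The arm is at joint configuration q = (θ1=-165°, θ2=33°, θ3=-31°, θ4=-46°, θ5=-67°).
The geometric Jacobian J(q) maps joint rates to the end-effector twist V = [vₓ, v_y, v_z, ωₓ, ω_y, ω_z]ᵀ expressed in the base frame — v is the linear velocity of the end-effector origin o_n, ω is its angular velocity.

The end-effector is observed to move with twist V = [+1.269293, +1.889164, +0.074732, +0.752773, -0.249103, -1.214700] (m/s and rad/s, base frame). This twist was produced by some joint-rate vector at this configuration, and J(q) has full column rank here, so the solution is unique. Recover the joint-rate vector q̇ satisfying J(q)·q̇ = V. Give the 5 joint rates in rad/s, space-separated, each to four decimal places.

o_n = [-1.2992, 0.6469, -0.8876]
J₁: ẑ×o_n = [-0.6469, -1.2992, 0.0000], ω = ẑ
J2: z=[0.2588, -0.9659, 0.0000] o=[-0.5602, -0.1501, 0.0000] → [0.8574, 0.2297, -0.5075, 0.2588, -0.9659, 0.0000]
J3: z=[-0.5261, -0.1410, 0.8387] o=[-0.8079, -0.3925, -0.1961] → [-0.7742, -0.7759, -0.6161, -0.5261, -0.1410, 0.8387]
J4: z=[-0.5261, -0.1410, 0.8387] o=[-1.2201, -0.2950, -0.2356] → [-0.6980, -0.4094, -0.5067, -0.5261, -0.1410, 0.8387]
J5: z=[0.7311, 0.4288, 0.5307] o=[-1.5446, 0.2738, -0.2481] → [-0.4722, 0.5977, 0.1676, 0.7311, 0.4288, 0.5307]
q̇ = J⁺·V = [-0.9940, 0.5360, 0.0440, -0.5900, 0.4470]

-0.9940 0.5360 0.0440 -0.5900 0.4470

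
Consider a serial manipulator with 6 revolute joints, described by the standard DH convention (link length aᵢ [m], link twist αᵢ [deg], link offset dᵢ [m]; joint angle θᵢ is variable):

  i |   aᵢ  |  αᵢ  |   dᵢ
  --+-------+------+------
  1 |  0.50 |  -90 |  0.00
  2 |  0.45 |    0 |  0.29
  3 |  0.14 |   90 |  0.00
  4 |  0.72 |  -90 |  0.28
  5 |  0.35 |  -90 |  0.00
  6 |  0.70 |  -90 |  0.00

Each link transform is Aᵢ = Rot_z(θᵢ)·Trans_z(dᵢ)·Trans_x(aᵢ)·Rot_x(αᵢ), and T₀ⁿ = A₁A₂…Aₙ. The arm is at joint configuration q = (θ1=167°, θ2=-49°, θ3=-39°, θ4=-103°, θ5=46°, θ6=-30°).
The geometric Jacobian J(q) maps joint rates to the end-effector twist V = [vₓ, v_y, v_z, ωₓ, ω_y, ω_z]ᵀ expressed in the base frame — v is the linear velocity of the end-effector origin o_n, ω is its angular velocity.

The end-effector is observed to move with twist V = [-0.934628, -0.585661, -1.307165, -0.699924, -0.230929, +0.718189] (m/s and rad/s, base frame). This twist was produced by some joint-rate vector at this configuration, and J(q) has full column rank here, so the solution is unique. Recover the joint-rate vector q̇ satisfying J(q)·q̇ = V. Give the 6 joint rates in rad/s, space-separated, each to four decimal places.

0.4210 0.1620 0.5680 -0.8770 0.3890 -0.3710

o_n = [-0.9219, 1.3803, 0.4949]
J₁: ẑ×o_n = [-1.3803, -0.9219, 0.0000], ω = ẑ
J2: z=[-0.2250, -0.9744, 0.0000] o=[-0.4872, 0.1125, 0.0000] → [-0.4822, 0.1113, -0.7087, -0.2250, -0.9744, 0.0000]
J3: z=[-0.2250, -0.9744, 0.0000] o=[-0.8401, -0.1037, 0.3396] → [-0.1513, 0.0349, -0.4135, -0.2250, -0.9744, 0.0000]
J4: z=[0.9738, -0.2248, 0.0349] o=[-0.8448, -0.1026, 0.4795] → [-0.0552, -0.0177, 1.4266, 0.9738, -0.2248, 0.0349]
J5: z=[0.0175, 0.2268, 0.9738] o=[-0.4089, 0.5168, 0.3274] → [-0.8029, -0.5025, 0.1315, 0.0175, 0.2268, 0.9738]
J6: z=[-0.8396, -0.5255, 0.1375] o=[-0.5989, 0.8038, 0.2640] → [-0.2006, 0.1495, -0.6538, -0.8396, -0.5255, 0.1375]
q̇ = J⁺·V = [0.4210, 0.1620, 0.5680, -0.8770, 0.3890, -0.3710]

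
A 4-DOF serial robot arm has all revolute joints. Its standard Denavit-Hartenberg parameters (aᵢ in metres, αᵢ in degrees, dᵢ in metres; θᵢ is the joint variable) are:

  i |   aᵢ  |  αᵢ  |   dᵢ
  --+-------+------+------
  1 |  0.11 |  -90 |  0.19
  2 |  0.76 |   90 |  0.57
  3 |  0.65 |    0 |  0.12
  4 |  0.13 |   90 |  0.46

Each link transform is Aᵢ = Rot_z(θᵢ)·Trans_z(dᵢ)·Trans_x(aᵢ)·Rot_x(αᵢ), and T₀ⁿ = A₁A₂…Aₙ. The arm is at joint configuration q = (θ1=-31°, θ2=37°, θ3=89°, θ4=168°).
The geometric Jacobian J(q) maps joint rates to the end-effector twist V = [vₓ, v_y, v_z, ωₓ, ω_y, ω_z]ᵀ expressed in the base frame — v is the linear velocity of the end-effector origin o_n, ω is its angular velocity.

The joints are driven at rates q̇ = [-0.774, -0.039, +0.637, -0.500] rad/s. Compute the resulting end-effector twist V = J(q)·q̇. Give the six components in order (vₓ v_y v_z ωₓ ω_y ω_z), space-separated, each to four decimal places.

o_n = [1.4646, 0.3954, 0.2066]
J₁: ẑ×o_n = [-0.3954, 1.4646, 0.0000], ω = ẑ
J2: z=[0.5150, 0.8572, 0.0000] o=[0.0943, -0.0567, 0.1900] → [0.0142, -0.0086, -0.9417, 0.5150, 0.8572, 0.0000]
J3: z=[0.5159, -0.3100, 0.7986] o=[0.9081, 0.1193, -0.2674] → [-0.3674, 0.1999, 0.3149, 0.5159, -0.3100, 0.7986]
J4: z=[0.5159, -0.3100, 0.7986] o=[1.3125, 0.6345, -0.1784] → [0.0717, -0.0772, -0.0762, 0.5159, -0.3100, 0.7986]
V = J·q̇ = [0.0356, -0.9673, 0.2754, 0.0506, -0.0759, -0.6646]

0.0356 -0.9673 0.2754 0.0506 -0.0759 -0.6646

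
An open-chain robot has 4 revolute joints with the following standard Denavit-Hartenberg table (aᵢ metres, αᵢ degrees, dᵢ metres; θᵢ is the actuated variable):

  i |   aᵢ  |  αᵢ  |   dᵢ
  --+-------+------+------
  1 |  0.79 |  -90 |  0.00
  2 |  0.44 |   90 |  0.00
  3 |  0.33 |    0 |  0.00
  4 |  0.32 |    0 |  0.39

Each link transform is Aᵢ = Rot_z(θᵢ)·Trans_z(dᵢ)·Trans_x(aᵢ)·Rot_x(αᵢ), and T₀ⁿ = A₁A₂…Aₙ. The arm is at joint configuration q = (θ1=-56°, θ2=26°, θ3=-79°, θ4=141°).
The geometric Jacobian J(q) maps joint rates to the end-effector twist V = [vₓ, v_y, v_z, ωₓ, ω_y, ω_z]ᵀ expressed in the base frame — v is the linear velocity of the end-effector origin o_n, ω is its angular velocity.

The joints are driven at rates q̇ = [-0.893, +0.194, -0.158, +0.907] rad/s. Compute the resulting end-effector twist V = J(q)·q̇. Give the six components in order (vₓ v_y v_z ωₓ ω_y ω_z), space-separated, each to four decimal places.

-1.2068 -0.4995 -0.0319 0.3444 -0.1637 -0.2198

o_n = [0.8313, -1.3065, 0.0642]
J₁: ẑ×o_n = [1.3065, 0.8313, -0.0000], ω = ẑ
J2: z=[0.8290, 0.5592, 0.0000] o=[0.4418, -0.6549, 0.0000] → [0.0359, -0.0532, -0.7581, 0.8290, 0.5592, 0.0000]
J3: z=[0.2451, -0.3634, 0.8988] o=[0.6629, -0.9828, -0.1929] → [0.1976, 0.0884, -0.0181, 0.2451, -0.3634, 0.8988]
J4: z=[0.2451, -0.3634, 0.8988] o=[0.4260, -1.2109, -0.2205] → [-0.0175, 0.2945, 0.1239, 0.2451, -0.3634, 0.8988]
V = J·q̇ = [-1.2068, -0.4995, -0.0319, 0.3444, -0.1637, -0.2198]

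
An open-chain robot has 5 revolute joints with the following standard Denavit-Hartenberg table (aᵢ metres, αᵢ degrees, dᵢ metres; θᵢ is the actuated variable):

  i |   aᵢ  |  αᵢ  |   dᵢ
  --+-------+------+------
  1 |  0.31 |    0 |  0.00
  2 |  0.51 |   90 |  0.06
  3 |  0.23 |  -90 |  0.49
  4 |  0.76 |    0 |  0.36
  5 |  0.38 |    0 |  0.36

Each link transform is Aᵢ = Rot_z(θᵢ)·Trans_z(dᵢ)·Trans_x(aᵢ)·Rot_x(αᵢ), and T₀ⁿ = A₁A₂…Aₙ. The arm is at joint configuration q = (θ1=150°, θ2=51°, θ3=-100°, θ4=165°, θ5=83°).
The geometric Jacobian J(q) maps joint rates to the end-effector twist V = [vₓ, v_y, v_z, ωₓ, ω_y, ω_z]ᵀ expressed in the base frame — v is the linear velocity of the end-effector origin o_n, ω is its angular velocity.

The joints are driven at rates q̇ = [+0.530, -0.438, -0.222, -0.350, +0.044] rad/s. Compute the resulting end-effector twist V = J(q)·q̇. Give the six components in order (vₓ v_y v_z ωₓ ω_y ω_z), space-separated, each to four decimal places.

o_n = [-1.7427, 0.2806, 0.5716]
J₁: ẑ×o_n = [-0.2806, -1.7427, 0.0000], ω = ẑ
J2: z=[0.0000, 0.0000, 1.0000] o=[-0.2685, 0.1550, 0.0000] → [-0.1256, -1.4743, 0.0000, 0.0000, 0.0000, 1.0000]
J3: z=[-0.3584, 0.9336, 0.0000] o=[-0.7446, -0.0278, 0.0600] → [0.4776, 0.1833, 0.8213, -0.3584, 0.9336, 0.0000]
J4: z=[-0.9194, -0.3529, -0.1736] o=[-0.8829, 0.4440, -0.1665] → [-0.2889, 0.8279, -0.1533, -0.9194, -0.3529, -0.1736]
J5: z=[-0.9194, -0.3529, -0.1736] o=[-1.2624, 0.0876, 0.4939] → [0.0061, 0.1548, -0.3470, -0.9194, -0.3529, -0.1736]
V = J·q̇ = [-0.0984, -0.6016, -0.1440, 0.3609, -0.0993, 0.1451]

-0.0984 -0.6016 -0.1440 0.3609 -0.0993 0.1451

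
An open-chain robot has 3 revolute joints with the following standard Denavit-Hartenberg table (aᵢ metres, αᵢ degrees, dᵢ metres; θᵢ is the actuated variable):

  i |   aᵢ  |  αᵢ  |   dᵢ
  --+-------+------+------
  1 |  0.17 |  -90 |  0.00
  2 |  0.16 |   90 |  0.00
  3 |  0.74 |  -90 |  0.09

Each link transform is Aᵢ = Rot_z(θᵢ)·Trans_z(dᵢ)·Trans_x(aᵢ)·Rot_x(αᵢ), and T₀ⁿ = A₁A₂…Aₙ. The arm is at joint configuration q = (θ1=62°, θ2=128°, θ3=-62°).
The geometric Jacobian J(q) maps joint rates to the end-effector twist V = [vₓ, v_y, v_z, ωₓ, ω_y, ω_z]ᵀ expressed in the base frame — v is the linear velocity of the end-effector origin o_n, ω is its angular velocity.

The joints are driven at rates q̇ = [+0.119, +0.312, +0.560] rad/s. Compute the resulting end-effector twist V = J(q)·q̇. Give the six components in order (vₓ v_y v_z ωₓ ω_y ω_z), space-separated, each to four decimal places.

o_n = [0.5433, -0.3698, -0.4553]
J₁: ẑ×o_n = [0.3698, 0.5433, -0.0000], ω = ẑ
J2: z=[-0.8829, 0.4695, 0.0000] o=[0.0798, 0.1501, 0.0000] → [-0.2137, -0.4020, 0.2415, -0.8829, 0.4695, 0.0000]
J3: z=[0.3699, 0.6958, -0.6157] o=[0.0336, 0.0631, -0.1261] → [-0.4956, -0.1921, -0.5149, 0.3699, 0.6958, -0.6157]
V = J·q̇ = [-0.3002, -0.1683, -0.2130, -0.0683, 0.5361, -0.2258]

-0.3002 -0.1683 -0.2130 -0.0683 0.5361 -0.2258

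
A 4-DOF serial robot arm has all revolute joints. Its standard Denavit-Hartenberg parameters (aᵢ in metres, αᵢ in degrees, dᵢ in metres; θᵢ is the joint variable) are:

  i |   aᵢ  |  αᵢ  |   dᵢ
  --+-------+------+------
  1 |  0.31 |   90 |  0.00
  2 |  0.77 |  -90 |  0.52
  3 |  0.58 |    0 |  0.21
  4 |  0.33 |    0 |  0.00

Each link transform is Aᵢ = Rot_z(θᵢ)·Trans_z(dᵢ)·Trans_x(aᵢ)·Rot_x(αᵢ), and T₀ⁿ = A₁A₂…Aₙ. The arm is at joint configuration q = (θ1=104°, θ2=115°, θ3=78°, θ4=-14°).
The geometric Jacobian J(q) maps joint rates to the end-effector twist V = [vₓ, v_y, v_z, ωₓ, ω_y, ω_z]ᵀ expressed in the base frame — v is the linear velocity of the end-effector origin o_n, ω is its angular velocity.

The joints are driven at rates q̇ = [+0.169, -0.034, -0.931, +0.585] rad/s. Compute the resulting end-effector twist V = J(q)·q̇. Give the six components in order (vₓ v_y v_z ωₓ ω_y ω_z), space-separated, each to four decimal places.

0.2812 -0.2348 0.5930 -0.1089 0.2960 0.3152

o_n = [-0.2568, -0.3916, 0.8495]
J₁: ẑ×o_n = [0.3916, -0.2568, 0.0000], ω = ẑ
J2: z=[0.9703, 0.2419, 0.0000] o=[-0.0750, 0.3008, 0.0000] → [0.2055, -0.8243, -0.6278, 0.9703, 0.2419, 0.0000]
J3: z=[0.2193, -0.8794, -0.4226] o=[0.5083, 0.1108, 0.6979] → [-0.3457, 0.2901, -0.7830, 0.2193, -0.8794, -0.4226]
J4: z=[0.2193, -0.8794, -0.4226] o=[0.0162, -0.2605, 0.7184] → [-0.1707, 0.0866, -0.2688, 0.2193, -0.8794, -0.4226]
V = J·q̇ = [0.2812, -0.2348, 0.5930, -0.1089, 0.2960, 0.3152]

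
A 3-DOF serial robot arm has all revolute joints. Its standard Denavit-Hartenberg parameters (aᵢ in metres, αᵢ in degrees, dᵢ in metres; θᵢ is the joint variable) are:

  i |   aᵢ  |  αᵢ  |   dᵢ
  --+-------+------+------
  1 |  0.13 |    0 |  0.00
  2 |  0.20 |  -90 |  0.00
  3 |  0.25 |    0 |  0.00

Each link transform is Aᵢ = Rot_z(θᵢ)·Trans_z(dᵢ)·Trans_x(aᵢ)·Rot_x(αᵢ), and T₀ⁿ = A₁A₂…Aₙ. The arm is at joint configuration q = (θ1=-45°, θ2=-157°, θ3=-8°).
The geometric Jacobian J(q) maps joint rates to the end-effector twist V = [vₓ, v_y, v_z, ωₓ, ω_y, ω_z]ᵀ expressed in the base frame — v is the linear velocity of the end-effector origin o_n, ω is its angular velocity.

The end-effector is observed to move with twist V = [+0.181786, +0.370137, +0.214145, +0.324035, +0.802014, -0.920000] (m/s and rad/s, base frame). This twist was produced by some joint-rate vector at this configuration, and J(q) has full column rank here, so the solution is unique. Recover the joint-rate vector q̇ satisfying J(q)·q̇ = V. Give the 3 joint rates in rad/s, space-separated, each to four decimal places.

o_n = [-0.3231, 0.0757, 0.0348]
J₁: ẑ×o_n = [-0.0757, -0.3231, 0.0000], ω = ẑ
J2: z=[0.0000, 0.0000, 1.0000] o=[0.0919, -0.0919, 0.0000] → [-0.1677, -0.4150, 0.0000, 0.0000, 0.0000, 1.0000]
J3: z=[-0.3746, -0.9272, 0.0000] o=[-0.0935, -0.0170, 0.0000] → [-0.0323, 0.0130, -0.2476, -0.3746, -0.9272, 0.0000]
q̇ = J⁺·V = [-0.0040, -0.9160, -0.8650]

-0.0040 -0.9160 -0.8650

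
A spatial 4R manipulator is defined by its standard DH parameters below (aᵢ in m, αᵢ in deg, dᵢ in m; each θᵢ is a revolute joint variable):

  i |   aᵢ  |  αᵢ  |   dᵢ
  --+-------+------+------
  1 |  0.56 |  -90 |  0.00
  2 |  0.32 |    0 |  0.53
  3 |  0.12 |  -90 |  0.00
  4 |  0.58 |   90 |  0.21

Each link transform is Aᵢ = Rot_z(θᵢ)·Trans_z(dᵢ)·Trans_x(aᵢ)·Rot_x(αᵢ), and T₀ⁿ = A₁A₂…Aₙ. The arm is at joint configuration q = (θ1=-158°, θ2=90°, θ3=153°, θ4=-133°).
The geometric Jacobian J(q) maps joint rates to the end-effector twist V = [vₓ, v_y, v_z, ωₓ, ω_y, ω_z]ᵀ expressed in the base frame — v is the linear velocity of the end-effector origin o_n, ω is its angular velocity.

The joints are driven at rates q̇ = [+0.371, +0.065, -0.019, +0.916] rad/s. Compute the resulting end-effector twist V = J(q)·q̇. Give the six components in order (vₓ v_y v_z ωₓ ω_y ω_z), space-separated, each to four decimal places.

0.7744 -0.4269 0.3318 -0.7395 -0.3484 0.7869

o_n = [-0.4513, -1.2114, -0.4702]
J₁: ẑ×o_n = [1.2114, -0.4513, 0.0000], ω = ẑ
J2: z=[0.3746, -0.9272, 0.0000] o=[-0.5192, -0.2098, 0.0000] → [0.4359, 0.1761, -0.3122, 0.3746, -0.9272, 0.0000]
J3: z=[0.3746, -0.9272, 0.0000] o=[-0.3207, -0.7012, -0.3200] → [0.1393, 0.0563, -0.3122, 0.3746, -0.9272, 0.0000]
J4: z=[-0.8261, -0.3338, 0.4540] o=[-0.2702, -0.6808, -0.2131] → [0.3267, -0.2946, 0.3780, -0.8261, -0.3338, 0.4540]
V = J·q̇ = [0.7744, -0.4269, 0.3318, -0.7395, -0.3484, 0.7869]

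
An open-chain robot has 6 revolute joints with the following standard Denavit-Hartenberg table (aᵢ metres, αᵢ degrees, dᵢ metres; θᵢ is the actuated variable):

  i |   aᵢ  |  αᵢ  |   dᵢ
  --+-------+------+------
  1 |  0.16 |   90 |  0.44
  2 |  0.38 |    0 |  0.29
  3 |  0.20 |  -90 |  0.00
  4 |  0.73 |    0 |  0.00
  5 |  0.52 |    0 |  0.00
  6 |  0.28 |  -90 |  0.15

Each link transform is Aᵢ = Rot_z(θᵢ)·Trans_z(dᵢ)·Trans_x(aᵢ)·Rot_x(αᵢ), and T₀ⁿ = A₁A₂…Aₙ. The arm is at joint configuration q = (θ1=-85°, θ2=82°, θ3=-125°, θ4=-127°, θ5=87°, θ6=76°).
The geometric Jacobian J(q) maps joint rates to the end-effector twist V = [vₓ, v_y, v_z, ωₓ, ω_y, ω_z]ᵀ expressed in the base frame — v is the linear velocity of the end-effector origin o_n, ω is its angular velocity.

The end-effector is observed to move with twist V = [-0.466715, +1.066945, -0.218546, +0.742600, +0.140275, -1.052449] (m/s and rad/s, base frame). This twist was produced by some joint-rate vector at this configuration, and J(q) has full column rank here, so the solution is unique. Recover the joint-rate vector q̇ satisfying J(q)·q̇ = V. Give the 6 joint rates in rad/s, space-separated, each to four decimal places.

-0.9720 -0.3150 -0.4370 -0.3590 0.5490 -0.3000

o_n = [-0.9867, -0.6858, 0.6631]
J₁: ẑ×o_n = [0.6858, -0.9867, 0.0000], ω = ẑ
J2: z=[-0.9962, -0.0872, 0.0000] o=[0.0139, -0.1594, 0.4400] → [-0.0194, 0.2222, 0.4372, -0.9962, -0.0872, 0.0000]
J3: z=[-0.9962, -0.0872, 0.0000] o=[-0.2703, -0.2374, 0.8163] → [0.0134, -0.1527, 0.3843, -0.9962, -0.0872, 0.0000]
J4: z=[0.0594, -0.6794, 0.7314] o=[-0.2576, -0.3831, 0.6799] → [0.2328, -0.5322, -0.5133, 0.0594, -0.6794, 0.7314]
J5: z=[0.0594, -0.6794, 0.7314] o=[-0.8664, -0.1138, 0.9795] → [0.6333, -0.0692, -0.1157, 0.0594, -0.6794, 0.7314]
J6: z=[0.0594, -0.6794, 0.7314] o=[-1.1740, -0.4332, 0.7079] → [0.2152, 0.1397, 0.1122, 0.0594, -0.6794, 0.7314]
q̇ = J⁺·V = [-0.9720, -0.3150, -0.4370, -0.3590, 0.5490, -0.3000]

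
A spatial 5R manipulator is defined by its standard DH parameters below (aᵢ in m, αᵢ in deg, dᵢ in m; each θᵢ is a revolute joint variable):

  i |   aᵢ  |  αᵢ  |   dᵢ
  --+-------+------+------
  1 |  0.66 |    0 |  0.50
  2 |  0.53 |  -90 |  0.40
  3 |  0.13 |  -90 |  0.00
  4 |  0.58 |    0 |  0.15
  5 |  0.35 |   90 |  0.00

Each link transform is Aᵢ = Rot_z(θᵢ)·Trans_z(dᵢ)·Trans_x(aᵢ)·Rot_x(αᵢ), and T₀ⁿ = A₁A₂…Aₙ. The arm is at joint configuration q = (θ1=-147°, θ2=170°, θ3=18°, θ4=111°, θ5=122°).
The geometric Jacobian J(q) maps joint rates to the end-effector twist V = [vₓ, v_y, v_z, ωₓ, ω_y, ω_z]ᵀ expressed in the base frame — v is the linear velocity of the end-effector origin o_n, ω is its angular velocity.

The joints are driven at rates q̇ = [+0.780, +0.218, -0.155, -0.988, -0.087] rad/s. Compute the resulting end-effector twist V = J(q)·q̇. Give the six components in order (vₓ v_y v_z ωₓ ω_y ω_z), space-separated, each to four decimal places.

0.8211 -0.4444 -0.1222 0.3663 -0.0129 2.0204

o_n = [-0.2585, -0.5188, 0.8465]
J₁: ẑ×o_n = [0.5188, -0.2585, 0.0000], ω = ẑ
J2: z=[0.0000, 0.0000, 1.0000] o=[-0.5535, -0.3595, 0.5000] → [0.1594, 0.2950, -0.0000, 0.0000, 0.0000, 1.0000]
J3: z=[-0.3907, 0.9205, 0.0000] o=[-0.0657, -0.1524, 0.9000] → [-0.0493, -0.0209, 0.3207, -0.3907, 0.9205, 0.0000]
J4: z=[-0.2845, -0.1207, -0.9511] o=[0.0482, -0.1041, 0.8598] → [-0.3928, 0.2879, 0.0809, -0.2845, -0.1207, -0.9511]
J5: z=[-0.2845, -0.1207, -0.9511] o=[0.0351, -0.6978, 0.7814] → [0.1624, 0.2978, -0.0864, -0.2845, -0.1207, -0.9511]
V = J·q̇ = [0.8211, -0.4444, -0.1222, 0.3663, -0.0129, 2.0204]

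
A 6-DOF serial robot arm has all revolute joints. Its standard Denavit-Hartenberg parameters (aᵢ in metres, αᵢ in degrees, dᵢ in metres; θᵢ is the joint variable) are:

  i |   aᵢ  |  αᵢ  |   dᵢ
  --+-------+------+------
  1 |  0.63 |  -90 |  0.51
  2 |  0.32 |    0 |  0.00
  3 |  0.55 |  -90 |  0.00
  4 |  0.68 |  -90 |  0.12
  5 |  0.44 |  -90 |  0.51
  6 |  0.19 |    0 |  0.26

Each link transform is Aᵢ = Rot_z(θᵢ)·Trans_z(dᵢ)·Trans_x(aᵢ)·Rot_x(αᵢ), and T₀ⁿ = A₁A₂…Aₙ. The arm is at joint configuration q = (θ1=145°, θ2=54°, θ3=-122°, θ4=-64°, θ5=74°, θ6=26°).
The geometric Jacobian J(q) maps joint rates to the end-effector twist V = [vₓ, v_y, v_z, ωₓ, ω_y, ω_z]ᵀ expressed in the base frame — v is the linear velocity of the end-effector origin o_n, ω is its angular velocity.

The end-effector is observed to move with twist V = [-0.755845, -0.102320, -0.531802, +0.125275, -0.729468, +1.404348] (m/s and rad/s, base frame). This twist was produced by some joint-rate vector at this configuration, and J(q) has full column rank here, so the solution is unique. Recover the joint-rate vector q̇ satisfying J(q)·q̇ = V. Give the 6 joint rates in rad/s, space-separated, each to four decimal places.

o_n = [-0.8291, 0.1523, 1.5617]
J₁: ẑ×o_n = [-0.1523, -0.8291, 0.0000], ω = ẑ
J2: z=[-0.5736, -0.8192, 0.0000] o=[-0.5161, 0.3614, 0.5100] → [-0.8615, 0.6032, -0.1365, -0.5736, -0.8192, 0.0000]
J3: z=[-0.5736, -0.8192, 0.0000] o=[-0.6701, 0.4692, 0.2511] → [-1.0736, 0.7517, 0.0516, -0.5736, -0.8192, 0.0000]
J4: z=[-0.7595, 0.5318, -0.3746] o=[-0.8389, 0.5874, 0.7611] → [0.2628, 0.6044, 0.3253, -0.7595, 0.5318, -0.3746]
J5: z=[-0.0244, 0.5522, 0.8333] o=[-1.3721, 0.2146, 0.9925] → [0.3663, 0.4664, -0.2983, -0.0244, 0.5522, 0.8333]
J6: z=[0.8342, 0.4706, -0.2874] o=[-1.1421, 0.1935, 1.6252] → [-0.0417, -0.0370, -0.1816, 0.8342, 0.4706, -0.2874]
q̇ = J⁺·V = [0.5030, 0.5630, 0.2120, -0.8370, 0.6850, -0.0590]

0.5030 0.5630 0.2120 -0.8370 0.6850 -0.0590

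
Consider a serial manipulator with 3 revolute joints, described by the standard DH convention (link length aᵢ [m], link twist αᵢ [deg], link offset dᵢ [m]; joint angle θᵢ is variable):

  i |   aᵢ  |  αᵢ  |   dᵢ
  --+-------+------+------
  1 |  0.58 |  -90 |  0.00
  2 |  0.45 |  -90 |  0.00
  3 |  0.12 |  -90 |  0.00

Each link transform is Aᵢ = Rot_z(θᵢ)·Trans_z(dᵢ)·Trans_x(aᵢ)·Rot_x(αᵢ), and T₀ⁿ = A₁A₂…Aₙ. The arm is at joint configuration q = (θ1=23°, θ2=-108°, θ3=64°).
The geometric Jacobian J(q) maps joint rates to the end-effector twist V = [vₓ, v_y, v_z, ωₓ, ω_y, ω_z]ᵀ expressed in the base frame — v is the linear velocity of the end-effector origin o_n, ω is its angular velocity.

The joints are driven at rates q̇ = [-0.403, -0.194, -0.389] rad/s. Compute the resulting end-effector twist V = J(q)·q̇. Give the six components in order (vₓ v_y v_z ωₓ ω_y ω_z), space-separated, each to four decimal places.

-0.0784 -0.1970 0.0098 -0.2647 -0.3231 -0.5232

o_n = [0.4331, 0.0667, 0.4780]
J₁: ẑ×o_n = [-0.0667, 0.4331, 0.0000], ω = ẑ
J2: z=[-0.3907, 0.9205, 0.0000] o=[0.5339, 0.2266, 0.0000] → [0.4400, 0.1868, 0.1553, -0.3907, 0.9205, 0.0000]
J3: z=[0.8755, 0.3716, 0.3090] o=[0.4059, 0.1723, 0.4280] → [0.0512, -0.0354, -0.1026, 0.8755, 0.3716, 0.3090]
V = J·q̇ = [-0.0784, -0.1970, 0.0098, -0.2647, -0.3231, -0.5232]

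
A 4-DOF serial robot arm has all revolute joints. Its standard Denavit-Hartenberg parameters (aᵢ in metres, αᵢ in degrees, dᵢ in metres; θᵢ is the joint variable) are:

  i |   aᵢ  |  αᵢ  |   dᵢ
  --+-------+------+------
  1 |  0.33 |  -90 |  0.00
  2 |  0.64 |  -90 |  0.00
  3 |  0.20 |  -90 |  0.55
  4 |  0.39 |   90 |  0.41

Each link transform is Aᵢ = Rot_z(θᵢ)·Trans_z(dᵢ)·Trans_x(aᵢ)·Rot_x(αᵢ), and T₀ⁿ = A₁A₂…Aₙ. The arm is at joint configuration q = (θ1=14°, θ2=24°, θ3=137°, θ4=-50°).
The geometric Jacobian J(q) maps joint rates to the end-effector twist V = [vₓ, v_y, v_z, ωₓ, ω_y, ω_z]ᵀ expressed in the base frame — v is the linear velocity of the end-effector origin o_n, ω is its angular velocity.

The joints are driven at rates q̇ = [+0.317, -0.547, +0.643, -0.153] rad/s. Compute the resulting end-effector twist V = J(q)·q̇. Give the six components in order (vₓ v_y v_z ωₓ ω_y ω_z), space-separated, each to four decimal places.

0.3274 0.5217 -0.2201 -0.0019 -0.6795 -0.3129

o_n = [0.0143, -0.0042, -0.7879]
J₁: ẑ×o_n = [0.0042, 0.0143, -0.0000], ω = ẑ
J2: z=[-0.2419, 0.9703, 0.0000] o=[0.3202, 0.0798, 0.0000] → [-0.7645, -0.1906, 0.3171, -0.2419, 0.9703, 0.0000]
J3: z=[-0.3947, -0.0984, -0.9135] o=[0.8875, 0.2213, -0.2603] → [-0.1540, 0.5895, 0.0031, -0.3947, -0.0984, -0.9135]
J4: z=[-0.7815, 0.5589, 0.2774] o=[0.5738, 0.0025, -0.7033] → [-0.0455, -0.2213, 0.3179, -0.7815, 0.5589, 0.2774]
V = J·q̇ = [0.3274, 0.5217, -0.2201, -0.0019, -0.6795, -0.3129]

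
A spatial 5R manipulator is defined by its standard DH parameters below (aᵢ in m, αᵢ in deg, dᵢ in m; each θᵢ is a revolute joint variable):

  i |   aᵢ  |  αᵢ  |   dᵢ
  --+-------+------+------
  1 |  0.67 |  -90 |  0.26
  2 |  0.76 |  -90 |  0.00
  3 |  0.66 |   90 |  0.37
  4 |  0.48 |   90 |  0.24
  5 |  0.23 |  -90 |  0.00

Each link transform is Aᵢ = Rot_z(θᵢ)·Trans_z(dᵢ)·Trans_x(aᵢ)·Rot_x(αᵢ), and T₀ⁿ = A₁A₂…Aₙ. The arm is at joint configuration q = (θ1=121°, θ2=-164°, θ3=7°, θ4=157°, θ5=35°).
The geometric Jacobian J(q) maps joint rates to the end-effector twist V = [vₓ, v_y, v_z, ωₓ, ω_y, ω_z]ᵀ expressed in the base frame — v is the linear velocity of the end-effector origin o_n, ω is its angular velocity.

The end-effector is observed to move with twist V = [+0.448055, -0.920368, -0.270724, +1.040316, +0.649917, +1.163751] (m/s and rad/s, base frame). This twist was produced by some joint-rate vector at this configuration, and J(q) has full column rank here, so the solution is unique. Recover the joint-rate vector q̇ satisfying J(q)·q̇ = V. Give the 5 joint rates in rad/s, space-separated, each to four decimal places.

0.3610 -0.8260 0.1930 -0.3730 0.6350

o_n = [-0.3257, -0.1640, 1.1009]
J₁: ẑ×o_n = [0.1640, -0.3257, 0.0000], ω = ẑ
J2: z=[-0.8572, -0.5150, 0.0000] o=[-0.3451, 0.5743, 0.2600] → [-0.4331, 0.7208, 0.6428, -0.8572, -0.5150, 0.0000]
J3: z=[-0.1420, 0.2363, 0.9613] o=[0.0312, -0.0519, 0.4695] → [0.2570, -0.2535, 0.1002, -0.1420, 0.2363, 0.9613]
J4: z=[-0.7904, -0.6116, 0.0336] o=[0.3719, -0.4628, 1.0057] → [-0.0683, 0.0518, -0.6629, -0.7904, -0.6116, 0.0336]
J5: z=[0.1021, -0.0775, 0.9917] o=[-0.1077, -0.2317, 1.0732] → [-0.0692, -0.2191, -0.0100, 0.1021, -0.0775, 0.9917]
q̇ = J⁺·V = [0.3610, -0.8260, 0.1930, -0.3730, 0.6350]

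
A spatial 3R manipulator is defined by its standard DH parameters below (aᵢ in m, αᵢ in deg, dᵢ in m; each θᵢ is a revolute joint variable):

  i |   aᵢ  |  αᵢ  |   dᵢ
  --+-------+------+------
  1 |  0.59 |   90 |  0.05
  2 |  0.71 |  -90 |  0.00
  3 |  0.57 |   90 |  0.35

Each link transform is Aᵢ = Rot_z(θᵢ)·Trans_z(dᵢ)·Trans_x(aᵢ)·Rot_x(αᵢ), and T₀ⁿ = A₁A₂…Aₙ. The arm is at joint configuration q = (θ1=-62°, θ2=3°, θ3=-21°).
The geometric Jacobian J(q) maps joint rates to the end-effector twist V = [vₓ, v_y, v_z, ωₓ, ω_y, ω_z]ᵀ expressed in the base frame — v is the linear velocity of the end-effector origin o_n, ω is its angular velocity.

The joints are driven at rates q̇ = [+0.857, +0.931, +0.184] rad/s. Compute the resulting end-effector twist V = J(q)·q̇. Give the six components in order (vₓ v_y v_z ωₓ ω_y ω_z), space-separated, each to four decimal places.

o_n = [0.6704, -1.6959, 0.4645]
J₁: ẑ×o_n = [1.6959, 0.6704, -0.0000], ω = ẑ
J2: z=[-0.8829, -0.4695, 0.0000] o=[0.2770, -0.5209, 0.0500] → [-0.1946, 0.3660, 1.2221, -0.8829, -0.4695, 0.0000]
J3: z=[-0.0246, 0.0462, 0.9986] o=[0.6099, -1.1470, 0.0872] → [0.5656, 0.0697, 0.0107, -0.0246, 0.0462, 0.9986]
V = J·q̇ = [1.3763, 0.9281, 1.1398, -0.8265, -0.4286, 1.0407]

1.3763 0.9281 1.1398 -0.8265 -0.4286 1.0407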